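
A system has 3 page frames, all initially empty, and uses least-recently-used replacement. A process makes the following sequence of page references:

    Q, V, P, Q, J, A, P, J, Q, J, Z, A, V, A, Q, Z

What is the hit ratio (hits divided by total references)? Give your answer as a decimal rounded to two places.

Q → miss, frames {Q}
V → miss, frames {Q,V}
P → miss, frames {Q,V,P}
Q → hit
J → miss, evict V, frames {P,Q,J}
A → miss, evict P, frames {Q,J,A}
P → miss, evict Q, frames {J,A,P}
J → hit
Q → miss, evict A, frames {P,J,Q}
J → hit
Z → miss, evict P, frames {Q,J,Z}
A → miss, evict Q, frames {J,Z,A}
V → miss, evict J, frames {Z,A,V}
A → hit
Q → miss, evict Z, frames {V,A,Q}
Z → miss, evict V, frames {A,Q,Z}
Hits: 4 of 16 references → 4/16 = 0.2500.

0.25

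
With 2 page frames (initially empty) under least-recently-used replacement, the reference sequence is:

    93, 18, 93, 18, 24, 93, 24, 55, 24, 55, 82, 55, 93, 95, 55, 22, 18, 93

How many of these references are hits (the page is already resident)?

6

93: miss, frames {93}
18: miss, frames {93,18}
93: hit
18: hit
24: miss, evict 93, frames {18,24}
93: miss, evict 18, frames {24,93}
24: hit
55: miss, evict 93, frames {24,55}
24: hit
55: hit
82: miss, evict 24, frames {55,82}
55: hit
93: miss, evict 82, frames {55,93}
95: miss, evict 55, frames {93,95}
55: miss, evict 93, frames {95,55}
22: miss, evict 95, frames {55,22}
18: miss, evict 55, frames {22,18}
93: miss, evict 22, frames {18,93}
Hits: 6.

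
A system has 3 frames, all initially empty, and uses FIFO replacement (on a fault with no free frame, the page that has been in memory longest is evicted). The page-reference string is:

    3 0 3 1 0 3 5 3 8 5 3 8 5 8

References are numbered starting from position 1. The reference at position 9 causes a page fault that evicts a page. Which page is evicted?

1

pos 1: 3 → fault, frames (3)
pos 2: 0 → fault, frames (3 0)
pos 3: 3 → hit
pos 4: 1 → fault, frames (3 0 1)
pos 5: 0 → hit
pos 6: 3 → hit
pos 7: 5 → fault, evict 3, frames (0 1 5)
pos 8: 3 → fault, evict 0, frames (1 5 3)
pos 9: 8 → fault, evict 1, frames (5 3 8)
At position 9, page 1 is evicted.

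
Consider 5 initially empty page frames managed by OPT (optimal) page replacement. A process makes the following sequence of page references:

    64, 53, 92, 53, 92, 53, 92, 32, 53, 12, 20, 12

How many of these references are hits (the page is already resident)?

6

64 -> miss, frames (64)
53 -> miss, frames (64 53)
92 -> miss, frames (64 53 92)
53 -> hit
92 -> hit
53 -> hit
92 -> hit
32 -> miss, frames (64 53 92 32)
53 -> hit
12 -> miss, frames (64 53 92 32 12)
20 -> miss, evict 32, frames (64 53 92 12 20)
12 -> hit
Hits: 6.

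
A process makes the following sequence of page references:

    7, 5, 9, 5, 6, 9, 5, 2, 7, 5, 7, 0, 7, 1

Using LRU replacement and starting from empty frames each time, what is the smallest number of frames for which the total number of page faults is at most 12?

2

f=1: 14 faults
f=2: 11 faults
f=3: 8 faults
f=4: 8 faults
f=5: 7 faults
f=6: 7 faults
f=7: 7 faults
Smallest f with faults ≤ 12 is 2.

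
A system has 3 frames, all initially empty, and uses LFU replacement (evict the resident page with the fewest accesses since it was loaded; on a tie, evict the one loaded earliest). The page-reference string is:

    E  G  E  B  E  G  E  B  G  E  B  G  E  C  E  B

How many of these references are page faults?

E → fault, frames [E]
G → fault, frames [E, G]
E → hit
B → fault, frames [E, G, B]
E → hit
G → hit
E → hit
B → hit
G → hit
E → hit
B → hit
G → hit
E → hit
C → fault, evict B, frames [E, G, C]
E → hit
B → fault, evict C, frames [E, G, B]
Page faults: 5.

5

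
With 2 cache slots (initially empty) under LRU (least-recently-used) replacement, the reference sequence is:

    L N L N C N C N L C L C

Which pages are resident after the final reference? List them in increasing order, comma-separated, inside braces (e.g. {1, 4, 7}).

L: fault, frames [L]
N: fault, frames [L, N]
L: hit
N: hit
C: fault, evict L, frames [N, C]
N: hit
C: hit
N: hit
L: fault, evict C, frames [N, L]
C: fault, evict N, frames [L, C]
L: hit
C: hit

{C, L}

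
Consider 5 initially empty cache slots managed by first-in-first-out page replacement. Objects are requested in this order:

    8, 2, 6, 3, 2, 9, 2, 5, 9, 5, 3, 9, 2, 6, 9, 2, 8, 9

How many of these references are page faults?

8: miss, frames {8}
2: miss, frames {8,2}
6: miss, frames {8,2,6}
3: miss, frames {8,2,6,3}
2: hit
9: miss, frames {8,2,6,3,9}
2: hit
5: miss, evict 8, frames {2,6,3,9,5}
9: hit
5: hit
3: hit
9: hit
2: hit
6: hit
9: hit
2: hit
8: miss, evict 2, frames {6,3,9,5,8}
9: hit
Page faults: 7.

7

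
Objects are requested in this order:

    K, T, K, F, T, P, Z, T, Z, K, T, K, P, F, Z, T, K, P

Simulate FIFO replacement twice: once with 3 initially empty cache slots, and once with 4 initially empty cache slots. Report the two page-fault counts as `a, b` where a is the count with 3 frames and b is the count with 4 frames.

3 frames: F F . F . F F F . F . . F F F F F F → 13 faults.
4 frames: F F . F . F F . . F F . . F . . . F → 9 faults.
9 < 13: adding a frame reduced faults, as is typical.

13, 9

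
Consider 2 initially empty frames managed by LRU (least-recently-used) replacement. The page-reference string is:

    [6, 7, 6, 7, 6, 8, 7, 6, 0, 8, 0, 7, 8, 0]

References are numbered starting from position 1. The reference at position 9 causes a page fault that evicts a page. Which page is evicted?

pos 1: 6 → miss, frames {6}
pos 2: 7 → miss, frames {6,7}
pos 3: 6 → hit
pos 4: 7 → hit
pos 5: 6 → hit
pos 6: 8 → miss, evict 7, frames {6,8}
pos 7: 7 → miss, evict 6, frames {8,7}
pos 8: 6 → miss, evict 8, frames {7,6}
pos 9: 0 → miss, evict 7, frames {6,0}
At position 9, page 7 is evicted.

7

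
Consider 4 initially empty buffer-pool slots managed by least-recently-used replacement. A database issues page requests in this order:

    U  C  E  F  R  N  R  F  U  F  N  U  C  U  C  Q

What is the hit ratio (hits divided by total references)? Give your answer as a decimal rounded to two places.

0.44

U → fault, frames (U)
C → fault, frames (U C)
E → fault, frames (U C E)
F → fault, frames (U C E F)
R → fault, evict U, frames (C E F R)
N → fault, evict C, frames (E F R N)
R → hit
F → hit
U → fault, evict E, frames (N R F U)
F → hit
N → hit
U → hit
C → fault, evict R, frames (F N U C)
U → hit
C → hit
Q → fault, evict F, frames (N U C Q)
Hits: 7 of 16 references → 7/16 = 0.4375.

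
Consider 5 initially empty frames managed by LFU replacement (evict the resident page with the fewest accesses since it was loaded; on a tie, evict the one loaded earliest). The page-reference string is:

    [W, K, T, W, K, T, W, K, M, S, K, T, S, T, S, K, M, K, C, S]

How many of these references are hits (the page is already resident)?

14

W -> miss, frames {W}
K -> miss, frames {W,K}
T -> miss, frames {W,K,T}
W -> hit
K -> hit
T -> hit
W -> hit
K -> hit
M -> miss, frames {W,K,T,M}
S -> miss, frames {W,K,T,M,S}
K -> hit
T -> hit
S -> hit
T -> hit
S -> hit
K -> hit
M -> hit
K -> hit
C -> miss, evict M, frames {W,K,T,S,C}
S -> hit
Hits: 14.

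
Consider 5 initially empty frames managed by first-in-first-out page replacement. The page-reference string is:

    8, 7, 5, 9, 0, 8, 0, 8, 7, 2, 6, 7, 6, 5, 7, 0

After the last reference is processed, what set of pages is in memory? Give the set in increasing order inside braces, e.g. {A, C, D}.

8 -> miss, frames {8}
7 -> miss, frames {8,7}
5 -> miss, frames {8,7,5}
9 -> miss, frames {8,7,5,9}
0 -> miss, frames {8,7,5,9,0}
8 -> hit
0 -> hit
8 -> hit
7 -> hit
2 -> miss, evict 8, frames {7,5,9,0,2}
6 -> miss, evict 7, frames {5,9,0,2,6}
7 -> miss, evict 5, frames {9,0,2,6,7}
6 -> hit
5 -> miss, evict 9, frames {0,2,6,7,5}
7 -> hit
0 -> hit

{0, 2, 5, 6, 7}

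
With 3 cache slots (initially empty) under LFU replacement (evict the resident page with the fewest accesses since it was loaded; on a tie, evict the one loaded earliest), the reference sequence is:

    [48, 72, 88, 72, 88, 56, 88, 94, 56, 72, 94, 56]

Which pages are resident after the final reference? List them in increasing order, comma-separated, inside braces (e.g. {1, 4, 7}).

48: miss, frames {48}
72: miss, frames {48,72}
88: miss, frames {48,72,88}
72: hit
88: hit
56: miss, evict 48, frames {72,88,56}
88: hit
94: miss, evict 56, frames {72,88,94}
56: miss, evict 94, frames {72,88,56}
72: hit
94: miss, evict 56, frames {72,88,94}
56: miss, evict 94, frames {72,88,56}

{56, 72, 88}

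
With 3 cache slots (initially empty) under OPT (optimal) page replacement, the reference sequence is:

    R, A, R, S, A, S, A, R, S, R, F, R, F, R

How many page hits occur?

R → miss, frames [R]
A → miss, frames [R, A]
R → hit
S → miss, frames [R, A, S]
A → hit
S → hit
A → hit
R → hit
S → hit
R → hit
F → miss, evict S, frames [R, A, F]
R → hit
F → hit
R → hit
Hits: 10.

10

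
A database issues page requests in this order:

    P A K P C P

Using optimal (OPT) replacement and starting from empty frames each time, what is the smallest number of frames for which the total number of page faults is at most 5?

2

f=1: 6 faults
f=2: 4 faults
f=3: 4 faults
f=4: 4 faults
Smallest f with faults ≤ 5 is 2.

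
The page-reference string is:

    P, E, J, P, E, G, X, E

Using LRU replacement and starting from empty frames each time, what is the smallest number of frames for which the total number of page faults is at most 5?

3

f=1: 8 faults
f=2: 8 faults
f=3: 5 faults
f=4: 5 faults
f=5: 5 faults
Smallest f with faults ≤ 5 is 3.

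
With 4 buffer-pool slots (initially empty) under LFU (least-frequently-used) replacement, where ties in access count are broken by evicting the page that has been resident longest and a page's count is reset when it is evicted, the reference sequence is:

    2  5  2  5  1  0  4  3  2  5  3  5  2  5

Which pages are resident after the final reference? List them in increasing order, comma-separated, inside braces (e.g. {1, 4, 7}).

{2, 3, 4, 5}

2: miss, frames [2]
5: miss, frames [2, 5]
2: hit
5: hit
1: miss, frames [2, 5, 1]
0: miss, frames [2, 5, 1, 0]
4: miss, evict 1, frames [2, 5, 0, 4]
3: miss, evict 0, frames [2, 5, 4, 3]
2: hit
5: hit
3: hit
5: hit
2: hit
5: hit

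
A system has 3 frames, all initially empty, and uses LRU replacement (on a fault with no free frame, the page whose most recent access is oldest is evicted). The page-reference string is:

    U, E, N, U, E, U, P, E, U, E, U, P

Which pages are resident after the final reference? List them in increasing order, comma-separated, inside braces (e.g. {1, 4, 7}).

{E, P, U}

U → fault, frames {U}
E → fault, frames {U,E}
N → fault, frames {U,E,N}
U → hit
E → hit
U → hit
P → fault, evict N, frames {E,U,P}
E → hit
U → hit
E → hit
U → hit
P → hit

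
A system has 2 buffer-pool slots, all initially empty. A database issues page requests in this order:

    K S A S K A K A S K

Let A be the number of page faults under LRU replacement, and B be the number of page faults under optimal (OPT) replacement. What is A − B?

Under LRU: F F F . F F . . F F → 7 faults.
Under OPT: F F F . F . . . F . → 5 faults.
A − B = 7 − 5 = 2.

2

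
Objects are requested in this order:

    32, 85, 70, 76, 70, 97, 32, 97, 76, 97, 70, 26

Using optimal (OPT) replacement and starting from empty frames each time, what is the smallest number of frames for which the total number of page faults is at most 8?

3

f=1: 12 faults
f=2: 9 faults
f=3: 7 faults
f=4: 6 faults
f=5: 6 faults
f=6: 6 faults
Smallest f with faults ≤ 8 is 3.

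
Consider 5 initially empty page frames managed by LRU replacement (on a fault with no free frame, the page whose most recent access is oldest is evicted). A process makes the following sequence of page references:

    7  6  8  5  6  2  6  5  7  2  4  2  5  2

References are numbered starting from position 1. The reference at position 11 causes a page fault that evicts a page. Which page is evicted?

pos 1: 7 -> fault, frames (7)
pos 2: 6 -> fault, frames (7 6)
pos 3: 8 -> fault, frames (7 6 8)
pos 4: 5 -> fault, frames (7 6 8 5)
pos 5: 6 -> hit
pos 6: 2 -> fault, frames (7 8 5 6 2)
pos 7: 6 -> hit
pos 8: 5 -> hit
pos 9: 7 -> hit
pos 10: 2 -> hit
pos 11: 4 -> fault, evict 8, frames (6 5 7 2 4)
At position 11, page 8 is evicted.

8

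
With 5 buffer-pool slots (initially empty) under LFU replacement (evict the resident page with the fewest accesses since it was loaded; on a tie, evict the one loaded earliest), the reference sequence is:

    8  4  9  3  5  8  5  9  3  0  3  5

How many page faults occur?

6

8 -> miss, frames (8)
4 -> miss, frames (8 4)
9 -> miss, frames (8 4 9)
3 -> miss, frames (8 4 9 3)
5 -> miss, frames (8 4 9 3 5)
8 -> hit
5 -> hit
9 -> hit
3 -> hit
0 -> miss, evict 4, frames (8 9 3 5 0)
3 -> hit
5 -> hit
Page faults: 6.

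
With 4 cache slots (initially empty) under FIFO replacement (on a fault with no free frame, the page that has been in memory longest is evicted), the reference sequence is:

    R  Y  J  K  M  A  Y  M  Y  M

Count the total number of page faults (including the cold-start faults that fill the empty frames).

7

R: miss, frames [R]
Y: miss, frames [R, Y]
J: miss, frames [R, Y, J]
K: miss, frames [R, Y, J, K]
M: miss, evict R, frames [Y, J, K, M]
A: miss, evict Y, frames [J, K, M, A]
Y: miss, evict J, frames [K, M, A, Y]
M: hit
Y: hit
M: hit
Page faults: 7.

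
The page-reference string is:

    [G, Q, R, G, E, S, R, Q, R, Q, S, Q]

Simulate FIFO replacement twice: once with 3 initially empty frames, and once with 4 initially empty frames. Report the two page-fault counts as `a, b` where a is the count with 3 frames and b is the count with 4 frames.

3 frames: F F F . F F . F F . . . → 7 faults.
4 frames: F F F . F F . . . . . . → 5 faults.
5 < 7: adding a frame reduced faults, as is typical.

7, 5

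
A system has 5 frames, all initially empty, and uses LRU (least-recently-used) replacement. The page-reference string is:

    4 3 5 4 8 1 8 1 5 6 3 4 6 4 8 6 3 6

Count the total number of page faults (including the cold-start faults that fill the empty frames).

4 -> miss, frames [4]
3 -> miss, frames [4, 3]
5 -> miss, frames [4, 3, 5]
4 -> hit
8 -> miss, frames [3, 5, 4, 8]
1 -> miss, frames [3, 5, 4, 8, 1]
8 -> hit
1 -> hit
5 -> hit
6 -> miss, evict 3, frames [4, 8, 1, 5, 6]
3 -> miss, evict 4, frames [8, 1, 5, 6, 3]
4 -> miss, evict 8, frames [1, 5, 6, 3, 4]
6 -> hit
4 -> hit
8 -> miss, evict 1, frames [5, 3, 6, 4, 8]
6 -> hit
3 -> hit
6 -> hit
Page faults: 9.

9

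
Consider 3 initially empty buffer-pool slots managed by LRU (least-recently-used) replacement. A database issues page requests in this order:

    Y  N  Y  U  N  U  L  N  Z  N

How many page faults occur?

Y -> miss, frames (Y)
N -> miss, frames (Y N)
Y -> hit
U -> miss, frames (N Y U)
N -> hit
U -> hit
L -> miss, evict Y, frames (N U L)
N -> hit
Z -> miss, evict U, frames (L N Z)
N -> hit
Page faults: 5.

5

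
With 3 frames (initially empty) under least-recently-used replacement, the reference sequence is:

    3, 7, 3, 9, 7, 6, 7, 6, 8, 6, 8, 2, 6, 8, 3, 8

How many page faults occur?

7

3 -> fault, frames {3}
7 -> fault, frames {3,7}
3 -> hit
9 -> fault, frames {7,3,9}
7 -> hit
6 -> fault, evict 3, frames {9,7,6}
7 -> hit
6 -> hit
8 -> fault, evict 9, frames {7,6,8}
6 -> hit
8 -> hit
2 -> fault, evict 7, frames {6,8,2}
6 -> hit
8 -> hit
3 -> fault, evict 2, frames {6,8,3}
8 -> hit
Page faults: 7.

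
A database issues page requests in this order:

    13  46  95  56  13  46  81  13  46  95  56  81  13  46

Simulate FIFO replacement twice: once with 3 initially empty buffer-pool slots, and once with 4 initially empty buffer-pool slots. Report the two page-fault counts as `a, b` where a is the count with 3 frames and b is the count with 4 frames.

3 frames: F F F F F F F . . F F . F F → 11 faults.
4 frames: F F F F . . F F F F F F F F → 12 faults.
12 > 11: adding a frame increased faults — Belady's anomaly.

11, 12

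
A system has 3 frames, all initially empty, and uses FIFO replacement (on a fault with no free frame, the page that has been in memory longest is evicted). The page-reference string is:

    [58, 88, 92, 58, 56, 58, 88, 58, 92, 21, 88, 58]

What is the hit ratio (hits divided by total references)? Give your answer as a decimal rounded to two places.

58 -> fault, frames {58}
88 -> fault, frames {58,88}
92 -> fault, frames {58,88,92}
58 -> hit
56 -> fault, evict 58, frames {88,92,56}
58 -> fault, evict 88, frames {92,56,58}
88 -> fault, evict 92, frames {56,58,88}
58 -> hit
92 -> fault, evict 56, frames {58,88,92}
21 -> fault, evict 58, frames {88,92,21}
88 -> hit
58 -> fault, evict 88, frames {92,21,58}
Hits: 3 of 12 references → 3/12 = 0.2500.

0.25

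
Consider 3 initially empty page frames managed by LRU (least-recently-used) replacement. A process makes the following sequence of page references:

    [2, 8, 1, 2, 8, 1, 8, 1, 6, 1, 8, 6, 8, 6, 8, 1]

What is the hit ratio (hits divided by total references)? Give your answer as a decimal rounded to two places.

0.75

2: fault, frames [2]
8: fault, frames [2, 8]
1: fault, frames [2, 8, 1]
2: hit
8: hit
1: hit
8: hit
1: hit
6: fault, evict 2, frames [8, 1, 6]
1: hit
8: hit
6: hit
8: hit
6: hit
8: hit
1: hit
Hits: 12 of 16 references → 12/16 = 0.7500.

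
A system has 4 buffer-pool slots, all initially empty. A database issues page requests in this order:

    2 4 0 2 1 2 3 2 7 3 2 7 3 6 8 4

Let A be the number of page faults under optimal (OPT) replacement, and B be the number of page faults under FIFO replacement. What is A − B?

Under OPT: F F F . F . F . F . . . . F F . → 8 faults.
Under FIFO: F F F . F . F F F . . . . F F F → 10 faults.
A − B = 8 − 10 = -2.

-2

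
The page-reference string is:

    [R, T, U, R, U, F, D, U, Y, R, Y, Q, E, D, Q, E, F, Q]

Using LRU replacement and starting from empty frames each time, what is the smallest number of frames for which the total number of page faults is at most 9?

6

f=1: 18 faults
f=2: 16 faults
f=3: 11 faults
f=4: 11 faults
f=5: 10 faults
f=6: 9 faults
f=7: 8 faults
f=8: 8 faults
Smallest f with faults ≤ 9 is 6.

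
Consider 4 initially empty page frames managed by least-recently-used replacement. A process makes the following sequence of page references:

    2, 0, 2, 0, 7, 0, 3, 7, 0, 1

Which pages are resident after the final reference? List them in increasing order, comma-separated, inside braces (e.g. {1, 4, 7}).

2 → miss, frames (2)
0 → miss, frames (2 0)
2 → hit
0 → hit
7 → miss, frames (2 0 7)
0 → hit
3 → miss, frames (2 7 0 3)
7 → hit
0 → hit
1 → miss, evict 2, frames (3 7 0 1)

{0, 1, 3, 7}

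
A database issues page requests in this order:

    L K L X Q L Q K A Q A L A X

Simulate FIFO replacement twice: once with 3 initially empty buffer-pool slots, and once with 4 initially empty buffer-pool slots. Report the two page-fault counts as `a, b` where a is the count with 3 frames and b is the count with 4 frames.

3 frames: F F . F F F . F F F . F . F → 10 faults.
4 frames: F F . F F . . . F . . F . . → 6 faults.
6 < 10: adding a frame reduced faults, as is typical.

10, 6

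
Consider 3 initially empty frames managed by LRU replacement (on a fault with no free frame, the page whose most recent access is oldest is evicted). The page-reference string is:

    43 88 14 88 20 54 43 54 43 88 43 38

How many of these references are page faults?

43: fault, frames (43)
88: fault, frames (43 88)
14: fault, frames (43 88 14)
88: hit
20: fault, evict 43, frames (14 88 20)
54: fault, evict 14, frames (88 20 54)
43: fault, evict 88, frames (20 54 43)
54: hit
43: hit
88: fault, evict 20, frames (54 43 88)
43: hit
38: fault, evict 54, frames (88 43 38)
Page faults: 8.

8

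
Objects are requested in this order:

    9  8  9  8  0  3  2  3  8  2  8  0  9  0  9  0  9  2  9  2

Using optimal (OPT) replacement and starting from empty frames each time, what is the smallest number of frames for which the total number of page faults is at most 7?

3

f=1: 20 faults
f=2: 9 faults
f=3: 7 faults
f=4: 6 faults
f=5: 5 faults
Smallest f with faults ≤ 7 is 3.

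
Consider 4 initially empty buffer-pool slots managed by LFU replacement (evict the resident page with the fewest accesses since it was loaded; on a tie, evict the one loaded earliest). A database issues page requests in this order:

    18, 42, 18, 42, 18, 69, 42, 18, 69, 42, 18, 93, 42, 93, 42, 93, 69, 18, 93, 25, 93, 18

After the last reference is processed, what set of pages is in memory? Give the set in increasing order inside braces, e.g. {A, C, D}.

{18, 25, 42, 93}

18 -> fault, frames (18)
42 -> fault, frames (18 42)
18 -> hit
42 -> hit
18 -> hit
69 -> fault, frames (18 42 69)
42 -> hit
18 -> hit
69 -> hit
42 -> hit
18 -> hit
93 -> fault, frames (18 42 69 93)
42 -> hit
93 -> hit
42 -> hit
93 -> hit
69 -> hit
18 -> hit
93 -> hit
25 -> fault, evict 69, frames (18 42 93 25)
93 -> hit
18 -> hit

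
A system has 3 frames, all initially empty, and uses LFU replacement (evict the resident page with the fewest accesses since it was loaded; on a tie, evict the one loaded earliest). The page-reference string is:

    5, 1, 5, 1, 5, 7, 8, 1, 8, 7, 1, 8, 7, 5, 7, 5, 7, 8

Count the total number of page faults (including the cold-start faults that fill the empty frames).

5: fault, frames {5}
1: fault, frames {5,1}
5: hit
1: hit
5: hit
7: fault, frames {5,1,7}
8: fault, evict 7, frames {5,1,8}
1: hit
8: hit
7: fault, evict 8, frames {5,1,7}
1: hit
8: fault, evict 7, frames {5,1,8}
7: fault, evict 8, frames {5,1,7}
5: hit
7: hit
5: hit
7: hit
8: fault, evict 7, frames {5,1,8}
Page faults: 8.

8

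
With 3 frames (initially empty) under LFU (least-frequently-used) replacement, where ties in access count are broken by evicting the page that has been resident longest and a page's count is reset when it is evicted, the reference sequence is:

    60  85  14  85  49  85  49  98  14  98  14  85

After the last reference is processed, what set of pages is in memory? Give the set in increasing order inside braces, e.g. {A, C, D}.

60 -> fault, frames (60)
85 -> fault, frames (60 85)
14 -> fault, frames (60 85 14)
85 -> hit
49 -> fault, evict 60, frames (85 14 49)
85 -> hit
49 -> hit
98 -> fault, evict 14, frames (85 49 98)
14 -> fault, evict 98, frames (85 49 14)
98 -> fault, evict 14, frames (85 49 98)
14 -> fault, evict 98, frames (85 49 14)
85 -> hit

{14, 49, 85}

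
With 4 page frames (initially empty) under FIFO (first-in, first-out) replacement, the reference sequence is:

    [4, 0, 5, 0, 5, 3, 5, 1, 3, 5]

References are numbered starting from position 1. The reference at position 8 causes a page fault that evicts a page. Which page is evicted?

4

pos 1: 4 → miss, frames (4)
pos 2: 0 → miss, frames (4 0)
pos 3: 5 → miss, frames (4 0 5)
pos 4: 0 → hit
pos 5: 5 → hit
pos 6: 3 → miss, frames (4 0 5 3)
pos 7: 5 → hit
pos 8: 1 → miss, evict 4, frames (0 5 3 1)
At position 8, page 4 is evicted.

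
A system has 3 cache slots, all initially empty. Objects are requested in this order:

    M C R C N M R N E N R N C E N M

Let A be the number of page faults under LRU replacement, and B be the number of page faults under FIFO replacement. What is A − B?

-1

Under LRU: F F F . F F F . F . . . F F . F → 10 faults.
Under FIFO: F F F . F F . . F . F F F F . F → 11 faults.
A − B = 10 − 11 = -1.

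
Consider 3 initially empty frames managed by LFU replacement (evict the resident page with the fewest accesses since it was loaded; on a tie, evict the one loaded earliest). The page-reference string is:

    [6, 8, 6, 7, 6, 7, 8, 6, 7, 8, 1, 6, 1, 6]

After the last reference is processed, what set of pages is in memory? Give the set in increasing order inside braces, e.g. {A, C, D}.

6: miss, frames [6]
8: miss, frames [6, 8]
6: hit
7: miss, frames [6, 8, 7]
6: hit
7: hit
8: hit
6: hit
7: hit
8: hit
1: miss, evict 8, frames [6, 7, 1]
6: hit
1: hit
6: hit

{1, 6, 7}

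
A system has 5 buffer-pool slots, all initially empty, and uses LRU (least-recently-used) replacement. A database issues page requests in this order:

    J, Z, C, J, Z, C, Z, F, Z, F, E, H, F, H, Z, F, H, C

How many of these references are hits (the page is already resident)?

J: fault, frames [J]
Z: fault, frames [J, Z]
C: fault, frames [J, Z, C]
J: hit
Z: hit
C: hit
Z: hit
F: fault, frames [J, C, Z, F]
Z: hit
F: hit
E: fault, frames [J, C, Z, F, E]
H: fault, evict J, frames [C, Z, F, E, H]
F: hit
H: hit
Z: hit
F: hit
H: hit
C: hit
Hits: 12.

12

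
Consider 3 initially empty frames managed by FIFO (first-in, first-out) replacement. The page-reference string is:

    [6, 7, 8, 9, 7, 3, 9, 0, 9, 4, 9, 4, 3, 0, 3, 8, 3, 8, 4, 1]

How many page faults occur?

6 → miss, frames {6}
7 → miss, frames {6,7}
8 → miss, frames {6,7,8}
9 → miss, evict 6, frames {7,8,9}
7 → hit
3 → miss, evict 7, frames {8,9,3}
9 → hit
0 → miss, evict 8, frames {9,3,0}
9 → hit
4 → miss, evict 9, frames {3,0,4}
9 → miss, evict 3, frames {0,4,9}
4 → hit
3 → miss, evict 0, frames {4,9,3}
0 → miss, evict 4, frames {9,3,0}
3 → hit
8 → miss, evict 9, frames {3,0,8}
3 → hit
8 → hit
4 → miss, evict 3, frames {0,8,4}
1 → miss, evict 0, frames {8,4,1}
Page faults: 13.

13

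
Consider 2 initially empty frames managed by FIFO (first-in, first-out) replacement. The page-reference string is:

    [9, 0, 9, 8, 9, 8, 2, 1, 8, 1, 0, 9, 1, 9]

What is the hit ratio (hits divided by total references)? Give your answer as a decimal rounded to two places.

0.29

9 → fault, frames [9]
0 → fault, frames [9, 0]
9 → hit
8 → fault, evict 9, frames [0, 8]
9 → fault, evict 0, frames [8, 9]
8 → hit
2 → fault, evict 8, frames [9, 2]
1 → fault, evict 9, frames [2, 1]
8 → fault, evict 2, frames [1, 8]
1 → hit
0 → fault, evict 1, frames [8, 0]
9 → fault, evict 8, frames [0, 9]
1 → fault, evict 0, frames [9, 1]
9 → hit
Hits: 4 of 14 references → 4/14 = 0.2857.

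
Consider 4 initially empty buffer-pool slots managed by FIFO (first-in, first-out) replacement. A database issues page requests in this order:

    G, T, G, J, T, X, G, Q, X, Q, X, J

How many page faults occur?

5

G: miss, frames (G)
T: miss, frames (G T)
G: hit
J: miss, frames (G T J)
T: hit
X: miss, frames (G T J X)
G: hit
Q: miss, evict G, frames (T J X Q)
X: hit
Q: hit
X: hit
J: hit
Page faults: 5.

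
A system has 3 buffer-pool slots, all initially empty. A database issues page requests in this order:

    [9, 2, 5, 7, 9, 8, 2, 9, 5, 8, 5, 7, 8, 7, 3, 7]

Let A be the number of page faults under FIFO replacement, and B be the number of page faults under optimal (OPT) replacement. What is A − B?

Under FIFO: F F F F F F F . F . . F F . F . → 11 faults.
Under OPT: F F F F . F . . F . . F . . F . → 8 faults.
A − B = 11 − 8 = 3.

3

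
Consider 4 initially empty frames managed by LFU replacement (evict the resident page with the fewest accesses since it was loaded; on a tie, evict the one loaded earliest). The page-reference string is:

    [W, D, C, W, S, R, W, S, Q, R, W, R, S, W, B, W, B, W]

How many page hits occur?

11

W → fault, frames [W]
D → fault, frames [W, D]
C → fault, frames [W, D, C]
W → hit
S → fault, frames [W, D, C, S]
R → fault, evict D, frames [W, C, S, R]
W → hit
S → hit
Q → fault, evict C, frames [W, S, R, Q]
R → hit
W → hit
R → hit
S → hit
W → hit
B → fault, evict Q, frames [W, S, R, B]
W → hit
B → hit
W → hit
Hits: 11.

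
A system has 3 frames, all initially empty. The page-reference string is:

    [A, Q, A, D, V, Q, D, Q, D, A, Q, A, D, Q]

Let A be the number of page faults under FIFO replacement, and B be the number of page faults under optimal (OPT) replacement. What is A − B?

2

Under FIFO: F F . F F . . . . F F . F . → 7 faults.
Under OPT: F F . F F . . . . F . . . . → 5 faults.
A − B = 7 − 5 = 2.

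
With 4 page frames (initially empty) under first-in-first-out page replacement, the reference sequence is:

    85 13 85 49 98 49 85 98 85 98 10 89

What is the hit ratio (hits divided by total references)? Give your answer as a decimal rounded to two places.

85 -> fault, frames [85]
13 -> fault, frames [85, 13]
85 -> hit
49 -> fault, frames [85, 13, 49]
98 -> fault, frames [85, 13, 49, 98]
49 -> hit
85 -> hit
98 -> hit
85 -> hit
98 -> hit
10 -> fault, evict 85, frames [13, 49, 98, 10]
89 -> fault, evict 13, frames [49, 98, 10, 89]
Hits: 6 of 12 references → 6/12 = 0.5000.

0.50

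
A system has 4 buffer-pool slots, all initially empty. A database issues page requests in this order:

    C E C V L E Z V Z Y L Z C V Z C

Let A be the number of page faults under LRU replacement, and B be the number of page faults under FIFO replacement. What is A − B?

1

Under LRU: F F . F F . F . . F F . F F . . → 9 faults.
Under FIFO: F F . F F . F . . F . . F F . . → 8 faults.
A − B = 9 − 8 = 1.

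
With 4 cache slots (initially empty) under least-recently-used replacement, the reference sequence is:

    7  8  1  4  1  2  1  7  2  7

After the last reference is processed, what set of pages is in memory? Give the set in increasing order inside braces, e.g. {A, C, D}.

{1, 2, 4, 7}

7 -> fault, frames {7}
8 -> fault, frames {7,8}
1 -> fault, frames {7,8,1}
4 -> fault, frames {7,8,1,4}
1 -> hit
2 -> fault, evict 7, frames {8,4,1,2}
1 -> hit
7 -> fault, evict 8, frames {4,2,1,7}
2 -> hit
7 -> hit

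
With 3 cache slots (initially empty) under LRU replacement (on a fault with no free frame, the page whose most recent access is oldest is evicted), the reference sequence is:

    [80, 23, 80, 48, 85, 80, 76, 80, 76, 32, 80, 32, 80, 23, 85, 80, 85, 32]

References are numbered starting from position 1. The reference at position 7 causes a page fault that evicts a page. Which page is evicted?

48

pos 1: 80: fault, frames (80)
pos 2: 23: fault, frames (80 23)
pos 3: 80: hit
pos 4: 48: fault, frames (23 80 48)
pos 5: 85: fault, evict 23, frames (80 48 85)
pos 6: 80: hit
pos 7: 76: fault, evict 48, frames (85 80 76)
At position 7, page 48 is evicted.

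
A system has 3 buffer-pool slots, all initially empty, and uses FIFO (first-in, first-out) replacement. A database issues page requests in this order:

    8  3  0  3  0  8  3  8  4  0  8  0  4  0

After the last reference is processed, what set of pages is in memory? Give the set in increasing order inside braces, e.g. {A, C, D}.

8: miss, frames [8]
3: miss, frames [8, 3]
0: miss, frames [8, 3, 0]
3: hit
0: hit
8: hit
3: hit
8: hit
4: miss, evict 8, frames [3, 0, 4]
0: hit
8: miss, evict 3, frames [0, 4, 8]
0: hit
4: hit
0: hit

{0, 4, 8}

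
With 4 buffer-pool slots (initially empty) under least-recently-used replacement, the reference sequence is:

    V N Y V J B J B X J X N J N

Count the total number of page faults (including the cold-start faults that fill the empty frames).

7

V → miss, frames {V}
N → miss, frames {V,N}
Y → miss, frames {V,N,Y}
V → hit
J → miss, frames {N,Y,V,J}
B → miss, evict N, frames {Y,V,J,B}
J → hit
B → hit
X → miss, evict Y, frames {V,J,B,X}
J → hit
X → hit
N → miss, evict V, frames {B,J,X,N}
J → hit
N → hit
Page faults: 7.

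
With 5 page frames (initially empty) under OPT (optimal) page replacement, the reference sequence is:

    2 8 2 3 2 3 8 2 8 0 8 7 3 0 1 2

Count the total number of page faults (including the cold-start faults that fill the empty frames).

6

2: fault, frames (2)
8: fault, frames (2 8)
2: hit
3: fault, frames (2 8 3)
2: hit
3: hit
8: hit
2: hit
8: hit
0: fault, frames (2 8 3 0)
8: hit
7: fault, frames (2 8 3 0 7)
3: hit
0: hit
1: fault, evict 7, frames (2 8 3 0 1)
2: hit
Page faults: 6.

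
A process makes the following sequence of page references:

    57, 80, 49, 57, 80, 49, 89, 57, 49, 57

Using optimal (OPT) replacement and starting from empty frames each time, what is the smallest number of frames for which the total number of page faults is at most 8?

f=1: 10 faults
f=2: 6 faults
f=3: 4 faults
f=4: 4 faults
Smallest f with faults ≤ 8 is 2.

2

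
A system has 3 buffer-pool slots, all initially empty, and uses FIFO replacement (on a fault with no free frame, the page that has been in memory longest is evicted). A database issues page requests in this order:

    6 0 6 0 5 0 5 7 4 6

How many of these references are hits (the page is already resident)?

4

6 → miss, frames (6)
0 → miss, frames (6 0)
6 → hit
0 → hit
5 → miss, frames (6 0 5)
0 → hit
5 → hit
7 → miss, evict 6, frames (0 5 7)
4 → miss, evict 0, frames (5 7 4)
6 → miss, evict 5, frames (7 4 6)
Hits: 4.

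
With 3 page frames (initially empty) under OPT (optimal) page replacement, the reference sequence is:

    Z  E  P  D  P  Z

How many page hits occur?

Z → fault, frames (Z)
E → fault, frames (Z E)
P → fault, frames (Z E P)
D → fault, evict E, frames (Z P D)
P → hit
Z → hit
Hits: 2.

2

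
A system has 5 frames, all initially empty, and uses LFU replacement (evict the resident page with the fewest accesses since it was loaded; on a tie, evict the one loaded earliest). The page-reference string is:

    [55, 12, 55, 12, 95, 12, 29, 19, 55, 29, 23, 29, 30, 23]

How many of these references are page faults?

7

55 → fault, frames (55)
12 → fault, frames (55 12)
55 → hit
12 → hit
95 → fault, frames (55 12 95)
12 → hit
29 → fault, frames (55 12 95 29)
19 → fault, frames (55 12 95 29 19)
55 → hit
29 → hit
23 → fault, evict 95, frames (55 12 29 19 23)
29 → hit
30 → fault, evict 19, frames (55 12 29 23 30)
23 → hit
Page faults: 7.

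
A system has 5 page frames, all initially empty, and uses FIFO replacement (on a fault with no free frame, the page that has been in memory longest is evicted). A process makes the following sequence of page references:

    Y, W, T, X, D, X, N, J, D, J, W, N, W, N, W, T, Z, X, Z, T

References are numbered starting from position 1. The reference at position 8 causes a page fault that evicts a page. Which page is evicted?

pos 1: Y -> fault, frames (Y)
pos 2: W -> fault, frames (Y W)
pos 3: T -> fault, frames (Y W T)
pos 4: X -> fault, frames (Y W T X)
pos 5: D -> fault, frames (Y W T X D)
pos 6: X -> hit
pos 7: N -> fault, evict Y, frames (W T X D N)
pos 8: J -> fault, evict W, frames (T X D N J)
At position 8, page W is evicted.

W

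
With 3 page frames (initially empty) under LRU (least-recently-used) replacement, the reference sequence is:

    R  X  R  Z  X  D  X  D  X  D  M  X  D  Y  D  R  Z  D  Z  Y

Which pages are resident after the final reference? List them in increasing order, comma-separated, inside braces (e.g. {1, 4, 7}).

R → miss, frames {R}
X → miss, frames {R,X}
R → hit
Z → miss, frames {X,R,Z}
X → hit
D → miss, evict R, frames {Z,X,D}
X → hit
D → hit
X → hit
D → hit
M → miss, evict Z, frames {X,D,M}
X → hit
D → hit
Y → miss, evict M, frames {X,D,Y}
D → hit
R → miss, evict X, frames {Y,D,R}
Z → miss, evict Y, frames {D,R,Z}
D → hit
Z → hit
Y → miss, evict R, frames {D,Z,Y}

{D, Y, Z}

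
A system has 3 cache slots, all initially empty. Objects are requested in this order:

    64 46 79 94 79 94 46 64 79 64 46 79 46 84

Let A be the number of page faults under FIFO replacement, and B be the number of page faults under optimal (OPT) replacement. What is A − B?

Under FIFO: F F F F . . . F . . F F . F → 8 faults.
Under OPT: F F F F . . . F . . . . . F → 6 faults.
A − B = 8 − 6 = 2.

2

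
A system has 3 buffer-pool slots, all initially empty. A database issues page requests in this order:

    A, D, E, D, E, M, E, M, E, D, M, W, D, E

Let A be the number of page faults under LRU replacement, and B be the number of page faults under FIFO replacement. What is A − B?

Under LRU: F F F . . F . . . . . F . F → 6 faults.
Under FIFO: F F F . . F . . . . . F F F → 7 faults.
A − B = 6 − 7 = -1.

-1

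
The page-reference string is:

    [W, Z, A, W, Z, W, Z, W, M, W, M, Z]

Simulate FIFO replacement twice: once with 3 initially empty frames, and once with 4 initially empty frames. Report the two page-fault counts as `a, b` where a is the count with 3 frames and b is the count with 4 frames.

3 frames: F F F . . . . . F F . F → 6 faults.
4 frames: F F F . . . . . F . . . → 4 faults.
4 < 6: adding a frame reduced faults, as is typical.

6, 4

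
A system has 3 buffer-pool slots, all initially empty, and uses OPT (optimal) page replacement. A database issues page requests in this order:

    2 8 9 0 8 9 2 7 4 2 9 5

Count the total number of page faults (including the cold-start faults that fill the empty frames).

8

2: fault, frames {2}
8: fault, frames {2,8}
9: fault, frames {2,8,9}
0: fault, evict 2, frames {8,9,0}
8: hit
9: hit
2: fault, evict 0, frames {8,9,2}
7: fault, evict 8, frames {9,2,7}
4: fault, evict 7, frames {9,2,4}
2: hit
9: hit
5: fault, evict 4, frames {9,2,5}
Page faults: 8.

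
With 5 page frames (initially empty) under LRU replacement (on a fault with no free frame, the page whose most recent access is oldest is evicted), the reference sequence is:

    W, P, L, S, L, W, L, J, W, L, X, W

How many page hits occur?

6

W: miss, frames (W)
P: miss, frames (W P)
L: miss, frames (W P L)
S: miss, frames (W P L S)
L: hit
W: hit
L: hit
J: miss, frames (P S W L J)
W: hit
L: hit
X: miss, evict P, frames (S J W L X)
W: hit
Hits: 6.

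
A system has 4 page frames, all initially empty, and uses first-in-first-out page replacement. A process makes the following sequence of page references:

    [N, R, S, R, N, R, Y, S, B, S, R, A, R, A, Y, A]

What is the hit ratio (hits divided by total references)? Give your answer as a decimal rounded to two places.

N: fault, frames [N]
R: fault, frames [N, R]
S: fault, frames [N, R, S]
R: hit
N: hit
R: hit
Y: fault, frames [N, R, S, Y]
S: hit
B: fault, evict N, frames [R, S, Y, B]
S: hit
R: hit
A: fault, evict R, frames [S, Y, B, A]
R: fault, evict S, frames [Y, B, A, R]
A: hit
Y: hit
A: hit
Hits: 9 of 16 references → 9/16 = 0.5625.

0.56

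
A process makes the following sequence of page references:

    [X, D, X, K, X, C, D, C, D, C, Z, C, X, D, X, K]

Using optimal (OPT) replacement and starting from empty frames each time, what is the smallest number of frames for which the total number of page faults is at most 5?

f=1: 16 faults
f=2: 9 faults
f=3: 7 faults
f=4: 6 faults
f=5: 5 faults
Smallest f with faults ≤ 5 is 5.

5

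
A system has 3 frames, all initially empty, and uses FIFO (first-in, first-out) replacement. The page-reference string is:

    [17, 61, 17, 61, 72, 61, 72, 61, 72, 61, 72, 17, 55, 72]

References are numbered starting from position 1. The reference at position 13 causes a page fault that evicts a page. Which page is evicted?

17

pos 1: 17 → miss, frames {17}
pos 2: 61 → miss, frames {17,61}
pos 3: 17 → hit
pos 4: 61 → hit
pos 5: 72 → miss, frames {17,61,72}
pos 6: 61 → hit
pos 7: 72 → hit
pos 8: 61 → hit
pos 9: 72 → hit
pos 10: 61 → hit
pos 11: 72 → hit
pos 12: 17 → hit
pos 13: 55 → miss, evict 17, frames {61,72,55}
At position 13, page 17 is evicted.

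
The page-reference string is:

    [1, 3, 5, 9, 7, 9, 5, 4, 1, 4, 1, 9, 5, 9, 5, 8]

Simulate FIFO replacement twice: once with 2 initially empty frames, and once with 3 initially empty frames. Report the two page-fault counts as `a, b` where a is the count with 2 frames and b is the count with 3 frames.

2 frames: F F F F F . F F F . . F F . . F → 11 faults.
3 frames: F F F F F . . F F . . F F . . F → 10 faults.
10 < 11: adding a frame reduced faults, as is typical.

11, 10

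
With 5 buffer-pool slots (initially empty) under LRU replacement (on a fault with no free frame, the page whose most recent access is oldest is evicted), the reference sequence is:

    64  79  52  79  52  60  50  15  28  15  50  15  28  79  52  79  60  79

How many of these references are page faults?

64 → fault, frames (64)
79 → fault, frames (64 79)
52 → fault, frames (64 79 52)
79 → hit
52 → hit
60 → fault, frames (64 79 52 60)
50 → fault, frames (64 79 52 60 50)
15 → fault, evict 64, frames (79 52 60 50 15)
28 → fault, evict 79, frames (52 60 50 15 28)
15 → hit
50 → hit
15 → hit
28 → hit
79 → fault, evict 52, frames (60 50 15 28 79)
52 → fault, evict 60, frames (50 15 28 79 52)
79 → hit
60 → fault, evict 50, frames (15 28 52 79 60)
79 → hit
Page faults: 10.

10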